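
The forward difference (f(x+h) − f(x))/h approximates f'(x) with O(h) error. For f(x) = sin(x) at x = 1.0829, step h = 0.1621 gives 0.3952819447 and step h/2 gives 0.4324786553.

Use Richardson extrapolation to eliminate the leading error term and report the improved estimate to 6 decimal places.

0.469675

Method order is 1; weight 2^1 = 2.
2^1 × A(h/2) = 0.8649573106; minus A(h) gives 0.4696753659.
Divide by 2^1 − 1 = 1.
Result: 0.4696753659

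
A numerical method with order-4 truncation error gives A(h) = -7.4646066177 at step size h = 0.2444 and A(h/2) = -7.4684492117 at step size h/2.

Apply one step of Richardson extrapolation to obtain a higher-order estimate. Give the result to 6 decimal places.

Leading term ∝ h^4; use weight 16 = 2^4.
A(h/2) − A(h) = -7.4684492117 − (-7.4646066177) = -0.0038425940
Divide by 2^4 − 1 = 15: (-0.0038425940)/15 = -0.0002561729
R = -7.4684492117 − 0.0002561729 = -7.4687053846
Correction |R − A(h/2)| = 2.562e-04; gap |A(h/2) − A(h)| = 3.843e-03.

-7.468705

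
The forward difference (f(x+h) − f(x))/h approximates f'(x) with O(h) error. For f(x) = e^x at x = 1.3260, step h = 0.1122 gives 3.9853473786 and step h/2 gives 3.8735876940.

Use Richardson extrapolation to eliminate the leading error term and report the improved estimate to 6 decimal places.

Leading term ∝ h^1; use weight 2 = 2^1.
2·3.8735876940 = 7.7471753880; subtract 3.9853473786 → 3.7618280094
Divide by 2^1 − 1 = 1.
Result: 3.7618280094
Shift from A(h/2): −0.1117596846.

3.761828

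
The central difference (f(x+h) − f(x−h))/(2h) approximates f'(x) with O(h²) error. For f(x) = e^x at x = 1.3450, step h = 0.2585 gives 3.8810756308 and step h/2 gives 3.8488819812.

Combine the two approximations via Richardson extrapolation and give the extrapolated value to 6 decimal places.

r = 2, so 2^r = 4.
2^2×A(h/2) = 15.3955279248; minus A(h) gives 11.5144522940.
(4×3.8488819812 − 3.8810756308)/(4 − 1) = 3.8381507647
Shift from A(h/2): −0.0107312165.

3.838151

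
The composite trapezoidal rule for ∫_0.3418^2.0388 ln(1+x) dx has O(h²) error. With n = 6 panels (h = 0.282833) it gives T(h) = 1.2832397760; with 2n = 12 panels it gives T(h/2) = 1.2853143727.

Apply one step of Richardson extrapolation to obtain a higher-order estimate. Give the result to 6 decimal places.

1.286006

Order 2 gives 2^r = 4 and 2^r − 1 = 3.
4×1.2853143727 = 5.1412574908; subtract 1.2832397760 → 3.8580177148
(4×1.2853143727 − 1.2832397760)/(4 − 1) = 1.2860059049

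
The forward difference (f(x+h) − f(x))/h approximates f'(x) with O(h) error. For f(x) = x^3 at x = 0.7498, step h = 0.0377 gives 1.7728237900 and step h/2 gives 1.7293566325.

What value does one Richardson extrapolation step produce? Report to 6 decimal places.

1.685889

Method order is 1; weight 2^1 = 2.
2×1.7293566325 = 3.4587132650; subtract 1.7728237900 → 1.6858894750
(2×1.7293566325 − 1.7728237900)/(2 − 1) = 1.6858894750
Shift from A(h/2): −0.0434671575.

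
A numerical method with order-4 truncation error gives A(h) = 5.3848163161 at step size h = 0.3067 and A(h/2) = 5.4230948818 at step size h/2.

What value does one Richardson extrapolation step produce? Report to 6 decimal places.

r = 4, so 2^r = 16.
16*5.4230948818 = 86.7695181088; subtract 5.3848163161 → 81.3847017927
Divide by 2^4 − 1 = 15.
R = 81.3847017927/15 = 5.4256467862

5.425647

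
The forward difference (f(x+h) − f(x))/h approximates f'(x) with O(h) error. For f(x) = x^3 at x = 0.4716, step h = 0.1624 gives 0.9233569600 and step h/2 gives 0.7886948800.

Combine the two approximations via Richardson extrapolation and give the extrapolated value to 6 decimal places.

With r = 1 the leading error scales as h^1, so the weight is 2^1 = 2.
2·0.7886948800 = 1.5773897600; 1.5773897600 − 0.9233569600 = 0.6540328000
0.6540328000 ÷ 1 = 0.6540328000

0.654033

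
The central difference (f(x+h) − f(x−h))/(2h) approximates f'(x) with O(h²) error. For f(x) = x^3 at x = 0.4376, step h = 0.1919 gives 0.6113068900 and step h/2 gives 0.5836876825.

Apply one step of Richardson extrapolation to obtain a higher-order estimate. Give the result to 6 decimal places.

Method order is 2; weight 2^2 = 4.
Weighted: 2.3347507300 − 0.6113068900 = 1.7234438400
Denominator 4 − 1 = 3.
1.7234438400 ÷ 3 = 0.5744812800

0.574481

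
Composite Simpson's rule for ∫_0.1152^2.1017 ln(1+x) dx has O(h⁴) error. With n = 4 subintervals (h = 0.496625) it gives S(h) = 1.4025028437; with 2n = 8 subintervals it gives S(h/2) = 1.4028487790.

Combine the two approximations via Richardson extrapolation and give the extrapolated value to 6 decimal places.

1.402872

Method order is 4; weight 2^4 = 16.
Numerator 16·A(h/2) − A(h) = 16·1.4028487790 − 1.4025028437 = 21.0430776203
21.0430776203 ÷ 15 = 1.4028718414
Gap between inputs: 3.459e-04; correction applied: +0.0000230624.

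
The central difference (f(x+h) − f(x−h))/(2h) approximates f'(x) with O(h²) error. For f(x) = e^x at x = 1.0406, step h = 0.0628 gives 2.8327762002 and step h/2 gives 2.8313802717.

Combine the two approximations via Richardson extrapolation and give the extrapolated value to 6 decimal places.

Order 2 gives 2^r = 4 and 2^r − 1 = 3.
4 × 2.8313802717 = 11.3255210868; subtract 2.8327762002 → 8.4927448866
8.4927448866 ÷ 3 = 2.8309149622
Correction |R − A(h/2)| = 4.653e-04; gap |A(h/2) − A(h)| = 1.396e-03.

2.830915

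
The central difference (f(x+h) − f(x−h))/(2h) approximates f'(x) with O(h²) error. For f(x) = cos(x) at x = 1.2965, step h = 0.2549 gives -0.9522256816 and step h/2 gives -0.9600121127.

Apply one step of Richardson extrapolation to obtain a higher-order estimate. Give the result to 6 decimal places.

-0.962608

Error is O(h^2); halving h shrinks it by 2^2 = 4.
4 × (-0.9600121127) = -3.8400484508; subtract (-0.9522256816) → -2.8878227692
R = (-2.8878227692)/3 = -0.9626075897
Correction |R − A(h/2)| = 2.595e-03; gap |A(h/2) − A(h)| = 7.786e-03.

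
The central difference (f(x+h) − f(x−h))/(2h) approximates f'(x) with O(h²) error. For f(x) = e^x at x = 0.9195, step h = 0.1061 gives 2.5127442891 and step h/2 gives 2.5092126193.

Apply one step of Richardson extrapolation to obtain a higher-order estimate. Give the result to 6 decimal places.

Order 2 gives 2^r = 4 and 2^r − 1 = 3.
Weighted: 10.0368504772 − 2.5127442891 = 7.5241061881
Denominator 4 − 1 = 3.
7.5241061881 ÷ 3 = 2.5080353960
Shift from A(h/2): −0.0011772233.

2.508035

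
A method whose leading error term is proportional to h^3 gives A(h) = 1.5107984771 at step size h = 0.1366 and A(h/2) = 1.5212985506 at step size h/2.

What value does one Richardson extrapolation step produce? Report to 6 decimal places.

1.522799

Method order is 3; weight 2^3 = 8.
Numerator 8*A(h/2) − A(h) = 8*1.5212985506 − 1.5107984771 = 10.6595899277
Divide by 2^3 − 1 = 7.
Result: 1.5227985611
Shift from A(h/2): +0.0015000105.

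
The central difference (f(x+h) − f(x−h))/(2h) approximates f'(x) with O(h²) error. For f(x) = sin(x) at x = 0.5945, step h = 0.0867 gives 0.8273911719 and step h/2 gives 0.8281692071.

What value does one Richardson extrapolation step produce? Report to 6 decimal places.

0.828429

Order 2 gives 2^r = 4 and 2^r − 1 = 3.
4*0.8281692071 = 3.3126768284; 3.3126768284 − 0.8273911719 = 2.4852856565
Extrapolated: 2.4852856565 / 3 = 0.8284285522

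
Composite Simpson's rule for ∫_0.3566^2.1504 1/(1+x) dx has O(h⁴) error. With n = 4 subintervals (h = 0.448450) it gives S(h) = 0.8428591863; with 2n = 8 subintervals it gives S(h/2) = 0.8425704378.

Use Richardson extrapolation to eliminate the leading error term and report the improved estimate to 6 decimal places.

0.842551

Leading term ∝ h^4; use weight 16 = 2^4.
16 × 0.8425704378 − 0.8428591863 = 12.6382678185
12.6382678185 ÷ 15 = 0.8425511879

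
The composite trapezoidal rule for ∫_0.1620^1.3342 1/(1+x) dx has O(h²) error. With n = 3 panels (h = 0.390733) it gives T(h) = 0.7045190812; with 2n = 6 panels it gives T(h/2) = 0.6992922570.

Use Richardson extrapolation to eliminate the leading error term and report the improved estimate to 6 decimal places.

0.697550

Error is O(h^2); halving h shrinks it by 2^2 = 4.
4×0.6992922570 = 2.7971690280; subtract 0.7045190812 → 2.0926499468
Divide by 2^2 − 1 = 3.
Extrapolated: 2.0926499468 / 3 = 0.6975499823
Correction |R − A(h/2)| = 1.742e-03; gap |A(h/2) − A(h)| = 5.227e-03.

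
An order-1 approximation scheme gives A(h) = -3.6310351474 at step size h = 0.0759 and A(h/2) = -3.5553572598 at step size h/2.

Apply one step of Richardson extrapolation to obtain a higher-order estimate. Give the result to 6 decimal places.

r = 1, so 2^r = 2.
2 × (-3.5553572598) − (-3.6310351474) = -3.4796793722
R = (-3.4796793722)/1 = -3.4796793722
Shift from A(h/2): +0.0756778876.

-3.479679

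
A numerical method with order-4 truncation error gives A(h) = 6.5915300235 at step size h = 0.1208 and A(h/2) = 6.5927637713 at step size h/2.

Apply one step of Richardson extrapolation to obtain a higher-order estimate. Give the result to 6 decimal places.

6.592846

Error is O(h^4); halving h shrinks it by 2^4 = 16.
Numerator 16 × A(h/2) − A(h) = 16 × 6.5927637713 − 6.5915300235 = 98.8926903173
R = 98.8926903173/15 = 6.5928460212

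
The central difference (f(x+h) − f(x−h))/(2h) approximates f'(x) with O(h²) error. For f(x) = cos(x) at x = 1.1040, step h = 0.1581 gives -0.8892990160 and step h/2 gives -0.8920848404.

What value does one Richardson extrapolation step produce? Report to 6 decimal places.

-0.893013

Method order is 2; weight 2^2 = 4.
Weighted: (-3.5683393616) − (-0.8892990160) = -2.6790403456
Divide by 2^2 − 1 = 3.
R = (-2.6790403456)/3 = -0.8930134485
Correction |R − A(h/2)| = 9.286e-04; gap |A(h/2) − A(h)| = 2.786e-03.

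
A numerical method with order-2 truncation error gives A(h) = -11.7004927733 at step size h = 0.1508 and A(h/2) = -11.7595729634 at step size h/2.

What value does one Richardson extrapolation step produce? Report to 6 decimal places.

-11.779266

With r = 2 the leading error scales as h^2, so the weight is 2^2 = 4.
Weighted: (-47.0382918536) − (-11.7004927733) = -35.3377990803
(4·(-11.7595729634) − (-11.7004927733))/(4 − 1) = -11.7792663601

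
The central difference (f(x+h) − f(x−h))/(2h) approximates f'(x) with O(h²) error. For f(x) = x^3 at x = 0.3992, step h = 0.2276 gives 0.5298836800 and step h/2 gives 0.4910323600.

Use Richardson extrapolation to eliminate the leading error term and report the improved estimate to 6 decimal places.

0.478082

Error is O(h^2); halving h shrinks it by 2^2 = 4.
4 × 0.4910323600 − 0.5298836800 = 1.4342457600
Divide by 2^2 − 1 = 3.
1.4342457600 ÷ 3 = 0.4780819200
Shift from A(h/2): −0.0129504400.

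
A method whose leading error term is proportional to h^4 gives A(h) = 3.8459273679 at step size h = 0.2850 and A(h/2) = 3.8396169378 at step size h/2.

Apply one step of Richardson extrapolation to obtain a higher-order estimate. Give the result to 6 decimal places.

3.839196

Error is O(h^4); halving h shrinks it by 2^4 = 16.
2^4×A(h/2) = 61.4338710048; minus A(h) gives 57.5879436369.
R = 57.5879436369/15 = 3.8391962425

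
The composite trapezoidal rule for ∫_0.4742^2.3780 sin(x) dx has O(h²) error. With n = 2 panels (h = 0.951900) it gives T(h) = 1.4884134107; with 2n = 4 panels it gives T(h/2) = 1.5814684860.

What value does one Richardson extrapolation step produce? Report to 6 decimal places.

The method has order 2: 2^2 = 4.
Weighted: 6.3258739440 − 1.4884134107 = 4.8374605333
R = 4.8374605333/3 = 1.6124868444

1.612487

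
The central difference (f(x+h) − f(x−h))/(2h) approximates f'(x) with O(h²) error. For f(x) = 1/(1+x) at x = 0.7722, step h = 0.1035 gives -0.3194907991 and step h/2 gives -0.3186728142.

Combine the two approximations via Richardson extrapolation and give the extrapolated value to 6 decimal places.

-0.318400

Order 2 gives 2^r = 4 and 2^r − 1 = 3.
A(h/2) − A(h) = -0.3186728142 − (-0.3194907991) = 0.0008179849
Divide by 2^2 − 1 = 3: 0.0008179849/3 = 0.0002726616
R = -0.3186728142 + 0.0002726616 = -0.3184001526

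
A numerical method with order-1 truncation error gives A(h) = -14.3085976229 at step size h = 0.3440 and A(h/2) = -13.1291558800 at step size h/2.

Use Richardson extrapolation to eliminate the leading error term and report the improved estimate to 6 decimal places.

Error is O(h^1); halving h shrinks it by 2^1 = 2.
Weighted: (-26.2583117600) − (-14.3085976229) = -11.9497141371
R = (-11.9497141371)/1 = -11.9497141371
Gap between inputs: 1.179e+00; correction applied: +1.1794417429.

-11.949714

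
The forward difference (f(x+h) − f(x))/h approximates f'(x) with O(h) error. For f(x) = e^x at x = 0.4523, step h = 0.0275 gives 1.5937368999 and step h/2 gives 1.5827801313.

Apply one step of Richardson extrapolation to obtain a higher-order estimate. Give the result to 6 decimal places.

1.571823

Error is O(h^1); halving h shrinks it by 2^1 = 2.
2×1.5827801313 = 3.1655602626; 3.1655602626 − 1.5937368999 = 1.5718233627
R = 1.5718233627/1 = 1.5718233627
Shift from A(h/2): −0.0109567686.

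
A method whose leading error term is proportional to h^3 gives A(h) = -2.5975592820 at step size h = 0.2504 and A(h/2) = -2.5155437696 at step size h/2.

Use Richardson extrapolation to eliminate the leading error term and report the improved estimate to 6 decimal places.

Leading term ∝ h^3; use weight 8 = 2^3.
Top: 8(-2.5155437696) − (-2.5975592820) = -17.5267908748
(8·(-2.5155437696) − (-2.5975592820))/(8 − 1) = -2.5038272678

-2.503827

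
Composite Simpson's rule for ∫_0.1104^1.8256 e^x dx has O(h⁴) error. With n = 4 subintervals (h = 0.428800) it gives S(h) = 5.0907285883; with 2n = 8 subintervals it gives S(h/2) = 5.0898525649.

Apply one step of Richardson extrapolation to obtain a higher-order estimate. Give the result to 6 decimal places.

5.089794

The method has order 4: 2^4 = 16.
16×5.0898525649 = 81.4376410384; 81.4376410384 − 5.0907285883 = 76.3469124501
76.3469124501 ÷ 15 = 5.0897941633
Correction |R − A(h/2)| = 5.840e-05; gap |A(h/2) − A(h)| = 8.760e-04.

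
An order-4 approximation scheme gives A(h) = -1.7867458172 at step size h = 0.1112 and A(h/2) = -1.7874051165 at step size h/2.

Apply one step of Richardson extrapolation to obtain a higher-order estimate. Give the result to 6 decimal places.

-1.787449

With r = 4 the leading error scales as h^4, so the weight is 2^4 = 16.
Difference of the inputs: -1.7874051165 − (-1.7867458172) = -0.0006592993
Correction (A(h/2) − A(h))/(16 − 1) = (-0.0006592993)/15 = -0.0000439533
R = A(h/2) + (A(h/2) − A(h))/15 = -1.7874051165 − 0.0000439533 = -1.7874490698
Gap between inputs: 6.593e-04; correction applied: −0.0000439533.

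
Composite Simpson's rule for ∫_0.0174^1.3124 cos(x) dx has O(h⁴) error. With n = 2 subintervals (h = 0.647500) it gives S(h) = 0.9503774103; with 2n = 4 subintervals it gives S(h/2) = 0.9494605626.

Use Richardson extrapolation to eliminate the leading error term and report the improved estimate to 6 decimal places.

0.949399

The method has order 4: 2^4 = 16.
16×0.9494605626 = 15.1913690016; subtract 0.9503774103 → 14.2409915913
14.2409915913 ÷ 15 = 0.9493994394
Shift from A(h/2): −0.0000611232.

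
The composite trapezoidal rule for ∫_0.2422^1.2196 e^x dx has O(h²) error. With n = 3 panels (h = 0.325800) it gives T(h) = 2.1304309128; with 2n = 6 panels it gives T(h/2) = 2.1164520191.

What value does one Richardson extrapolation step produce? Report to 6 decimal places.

2.111792

Error is O(h^2); halving h shrinks it by 2^2 = 4.
4×2.1164520191 = 8.4658080764; 8.4658080764 − 2.1304309128 = 6.3353771636
(4×2.1164520191 − 2.1304309128)/(4 − 1) = 2.1117923879
Gap between inputs: 1.398e-02; correction applied: −0.0046596312.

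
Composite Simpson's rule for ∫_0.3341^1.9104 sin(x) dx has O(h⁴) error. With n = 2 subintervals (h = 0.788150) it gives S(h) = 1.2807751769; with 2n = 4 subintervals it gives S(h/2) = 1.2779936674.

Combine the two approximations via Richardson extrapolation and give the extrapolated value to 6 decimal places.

r = 4: numerator weight 16, denominator 15.
Weighted: 20.4478986784 − 1.2807751769 = 19.1671235015
R = 19.1671235015/15 = 1.2778082334
Shift from A(h/2): −0.0001854340.

1.277808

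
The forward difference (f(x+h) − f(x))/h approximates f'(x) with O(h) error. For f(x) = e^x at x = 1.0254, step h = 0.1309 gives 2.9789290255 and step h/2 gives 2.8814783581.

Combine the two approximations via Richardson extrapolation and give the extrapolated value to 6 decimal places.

Method order is 1; weight 2^1 = 2.
2×2.8814783581 = 5.7629567162; 5.7629567162 − 2.9789290255 = 2.7840276907
Divide by 2^1 − 1 = 1.
R = 2.7840276907/1 = 2.7840276907

2.784028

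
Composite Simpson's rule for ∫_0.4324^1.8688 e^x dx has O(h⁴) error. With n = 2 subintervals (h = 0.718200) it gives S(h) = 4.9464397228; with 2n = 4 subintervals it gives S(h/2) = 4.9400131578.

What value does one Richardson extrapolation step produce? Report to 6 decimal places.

4.939585

r = 4: numerator weight 16, denominator 15.
2^4·A(h/2) = 79.0402105248; minus A(h) gives 74.0937708020.
Extrapolated: 74.0937708020 / 15 = 4.9395847201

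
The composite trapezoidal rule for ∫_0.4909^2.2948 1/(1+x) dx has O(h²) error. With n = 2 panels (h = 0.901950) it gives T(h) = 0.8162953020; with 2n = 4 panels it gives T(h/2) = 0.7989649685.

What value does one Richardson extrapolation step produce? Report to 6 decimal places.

r = 2, so 2^r = 4.
A(h/2) − A(h) = 0.7989649685 − 0.8162953020 = -0.0173303335
Correction (A(h/2) − A(h))/(4 − 1) = (-0.0173303335)/3 = -0.0057767778
R = A(h/2) + (A(h/2) − A(h))/3 = 0.7989649685 − 0.0057767778 = 0.7931881907
Gap between inputs: 1.733e-02; correction applied: −0.0057767778.

0.793188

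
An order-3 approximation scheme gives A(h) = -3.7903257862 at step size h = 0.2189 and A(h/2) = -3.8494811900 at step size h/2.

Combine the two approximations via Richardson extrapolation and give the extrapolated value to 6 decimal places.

-3.857932

Error is O(h^3); halving h shrinks it by 2^3 = 8.
Weighted: (-30.7958495200) − (-3.7903257862) = -27.0055237338
Divide by 2^3 − 1 = 7.
R = (-27.0055237338)/7 = -3.8579319620
Shift from A(h/2): −0.0084507720.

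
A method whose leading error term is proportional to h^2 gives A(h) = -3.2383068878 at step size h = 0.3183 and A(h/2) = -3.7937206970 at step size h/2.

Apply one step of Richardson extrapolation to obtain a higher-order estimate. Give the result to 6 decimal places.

Leading term ∝ h^2; use weight 4 = 2^2.
Weighted: (-15.1748827880) − (-3.2383068878) = -11.9365759002
Divide by 2^2 − 1 = 3.
(-11.9365759002) ÷ 3 = -3.9788586334

-3.978859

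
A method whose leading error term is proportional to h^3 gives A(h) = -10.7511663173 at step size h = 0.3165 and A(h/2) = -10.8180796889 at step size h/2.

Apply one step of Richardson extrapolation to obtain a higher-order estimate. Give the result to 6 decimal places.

Error is O(h^3); halving h shrinks it by 2^3 = 8.
Numerator 8×A(h/2) − A(h) = 8×(-10.8180796889) − (-10.7511663173) = -75.7934711939
R = (-75.7934711939)/7 = -10.8276387420
Shift from A(h/2): −0.0095590531.

-10.827639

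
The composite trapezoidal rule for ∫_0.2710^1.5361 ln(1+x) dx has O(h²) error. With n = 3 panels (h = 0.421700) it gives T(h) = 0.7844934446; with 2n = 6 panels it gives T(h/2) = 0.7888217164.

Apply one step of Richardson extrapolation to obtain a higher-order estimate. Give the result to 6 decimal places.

0.790264

Order 2 gives 2^r = 4 and 2^r − 1 = 3.
4·0.7888217164 = 3.1552868656; subtract 0.7844934446 → 2.3707934210
2.3707934210 ÷ 3 = 0.7902644737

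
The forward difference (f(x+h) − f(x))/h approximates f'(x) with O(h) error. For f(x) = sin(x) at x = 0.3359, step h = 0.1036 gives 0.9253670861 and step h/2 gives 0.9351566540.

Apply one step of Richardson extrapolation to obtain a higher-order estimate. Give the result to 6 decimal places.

0.944946

r = 1: numerator weight 2, denominator 1.
2×0.9351566540 = 1.8703133080; 1.8703133080 − 0.9253670861 = 0.9449462219
(2×0.9351566540 − 0.9253670861)/(2 − 1) = 0.9449462219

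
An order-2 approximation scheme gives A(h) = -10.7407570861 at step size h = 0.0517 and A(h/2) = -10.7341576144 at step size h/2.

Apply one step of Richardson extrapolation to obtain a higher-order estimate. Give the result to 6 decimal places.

r = 2: numerator weight 4, denominator 3.
Top: 4(-10.7341576144) − (-10.7407570861) = -32.1958733715
(-32.1958733715) ÷ 3 = -10.7319577905

-10.731958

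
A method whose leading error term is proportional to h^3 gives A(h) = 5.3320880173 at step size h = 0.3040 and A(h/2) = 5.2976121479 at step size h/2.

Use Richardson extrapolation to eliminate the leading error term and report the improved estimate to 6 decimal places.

Order 3 gives 2^r = 8 and 2^r − 1 = 7.
A(h/2) − A(h) = 5.2976121479 − 5.3320880173 = -0.0344758694
Correction (A(h/2) − A(h))/(8 − 1) = (-0.0344758694)/7 = -0.0049251242
R = A(h/2) + (A(h/2) − A(h))/7 = 5.2976121479 − 0.0049251242 = 5.2926870237

5.292687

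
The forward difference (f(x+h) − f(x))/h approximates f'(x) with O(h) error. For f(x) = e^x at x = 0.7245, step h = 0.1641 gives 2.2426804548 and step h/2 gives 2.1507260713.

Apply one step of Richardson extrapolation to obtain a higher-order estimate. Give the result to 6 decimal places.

r = 1, so 2^r = 2.
2^1×A(h/2) = 4.3014521426; minus A(h) gives 2.0587716878.
Divide by 2^1 − 1 = 1.
R = 2.0587716878/1 = 2.0587716878

2.058772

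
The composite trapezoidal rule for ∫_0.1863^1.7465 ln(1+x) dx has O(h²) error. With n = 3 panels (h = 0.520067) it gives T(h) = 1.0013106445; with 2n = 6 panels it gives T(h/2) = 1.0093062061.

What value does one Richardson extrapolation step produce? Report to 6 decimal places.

1.011971

The method has order 2: 2^2 = 4.
4×1.0093062061 − 1.0013106445 = 3.0359141799
(4×1.0093062061 − 1.0013106445)/(4 − 1) = 1.0119713933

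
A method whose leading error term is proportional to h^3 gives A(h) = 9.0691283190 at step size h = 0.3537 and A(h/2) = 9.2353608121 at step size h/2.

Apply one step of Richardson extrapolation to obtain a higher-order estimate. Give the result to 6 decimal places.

9.259108

With r = 3 the leading error scales as h^3, so the weight is 2^3 = 8.
Numerator 8×A(h/2) − A(h) = 8×9.2353608121 − 9.0691283190 = 64.8137581778
Denominator 8 − 1 = 7.
R = 64.8137581778/7 = 9.2591083111
Shift from A(h/2): +0.0237474990.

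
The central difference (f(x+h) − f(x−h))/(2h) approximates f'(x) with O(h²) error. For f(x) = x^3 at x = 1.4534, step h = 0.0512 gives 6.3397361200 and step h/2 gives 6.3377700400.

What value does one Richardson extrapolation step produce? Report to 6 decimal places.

The method has order 2: 2^2 = 4.
Top: 4(6.3377700400) − (6.3397361200) = 19.0113440400
R = 19.0113440400/3 = 6.3371146800
Shift from A(h/2): −0.0006553600.

6.337115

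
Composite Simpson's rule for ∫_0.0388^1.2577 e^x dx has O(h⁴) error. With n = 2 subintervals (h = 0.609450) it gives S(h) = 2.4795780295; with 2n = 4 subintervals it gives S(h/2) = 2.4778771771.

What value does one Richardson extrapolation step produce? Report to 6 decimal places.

Error is O(h^4); halving h shrinks it by 2^4 = 16.
16×2.4778771771 − 2.4795780295 = 37.1664568041
Extrapolated: 37.1664568041 / 15 = 2.4777637869
Shift from A(h/2): −0.0001133902.

2.477764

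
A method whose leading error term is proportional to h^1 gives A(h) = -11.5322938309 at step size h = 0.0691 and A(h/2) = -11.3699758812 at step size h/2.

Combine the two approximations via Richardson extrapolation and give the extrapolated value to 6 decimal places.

-11.207658

Method order is 1; weight 2^1 = 2.
Weighted: (-22.7399517624) − (-11.5322938309) = -11.2076579315
(-11.2076579315) ÷ 1 = -11.2076579315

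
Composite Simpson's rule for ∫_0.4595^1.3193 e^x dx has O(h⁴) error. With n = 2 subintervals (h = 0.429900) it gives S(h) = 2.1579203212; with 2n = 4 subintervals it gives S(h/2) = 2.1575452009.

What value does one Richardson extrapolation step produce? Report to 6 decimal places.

2.157520

The method has order 4: 2^4 = 16.
16 × 2.1575452009 − 2.1579203212 = 32.3628028932
Denominator 16 − 1 = 15.
Extrapolated: 32.3628028932 / 15 = 2.1575201929
Shift from A(h/2): −0.0000250080.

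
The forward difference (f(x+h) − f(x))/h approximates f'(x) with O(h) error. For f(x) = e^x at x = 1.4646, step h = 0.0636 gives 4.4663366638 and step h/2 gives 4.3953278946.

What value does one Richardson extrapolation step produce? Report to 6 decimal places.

4.324319

Error is O(h^1); halving h shrinks it by 2^1 = 2.
2·4.3953278946 − 4.4663366638 = 4.3243191254
(2·4.3953278946 − 4.4663366638)/(2 − 1) = 4.3243191254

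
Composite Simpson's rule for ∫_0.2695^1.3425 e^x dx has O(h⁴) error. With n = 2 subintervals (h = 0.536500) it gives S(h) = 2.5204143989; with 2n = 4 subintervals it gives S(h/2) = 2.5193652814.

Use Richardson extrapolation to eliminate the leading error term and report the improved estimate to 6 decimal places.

2.519295

Error is O(h^4); halving h shrinks it by 2^4 = 16.
Numerator 16 × A(h/2) − A(h) = 16 × 2.5193652814 − 2.5204143989 = 37.7894301035
(16 × 2.5193652814 − 2.5204143989)/(16 − 1) = 2.5192953402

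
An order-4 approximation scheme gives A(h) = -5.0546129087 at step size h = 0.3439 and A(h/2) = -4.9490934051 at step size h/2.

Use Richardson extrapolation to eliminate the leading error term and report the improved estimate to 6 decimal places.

Error is O(h^4); halving h shrinks it by 2^4 = 16.
Numerator 16·A(h/2) − A(h) = 16·(-4.9490934051) − (-5.0546129087) = -74.1308815729
Extrapolated: (-74.1308815729) / 15 = -4.9420587715
Shift from A(h/2): +0.0070346336.

-4.942059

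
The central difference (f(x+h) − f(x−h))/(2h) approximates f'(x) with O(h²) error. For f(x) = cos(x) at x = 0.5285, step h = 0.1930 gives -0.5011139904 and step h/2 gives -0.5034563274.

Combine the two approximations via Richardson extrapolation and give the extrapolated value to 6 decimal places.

Leading term ∝ h^2; use weight 4 = 2^2.
4*(-0.5034563274) − (-0.5011139904) = -1.5127113192
(4*(-0.5034563274) − (-0.5011139904))/(4 − 1) = -0.5042371064
Correction |R − A(h/2)| = 7.808e-04; gap |A(h/2) − A(h)| = 2.342e-03.

-0.504237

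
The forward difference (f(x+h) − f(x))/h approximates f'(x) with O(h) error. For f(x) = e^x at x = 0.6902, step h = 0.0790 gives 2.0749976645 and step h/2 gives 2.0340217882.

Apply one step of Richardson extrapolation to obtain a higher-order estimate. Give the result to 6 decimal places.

Method order is 1; weight 2^1 = 2.
2^1 × A(h/2) = 4.0680435764; minus A(h) gives 1.9930459119.
R = 1.9930459119/1 = 1.9930459119

1.993046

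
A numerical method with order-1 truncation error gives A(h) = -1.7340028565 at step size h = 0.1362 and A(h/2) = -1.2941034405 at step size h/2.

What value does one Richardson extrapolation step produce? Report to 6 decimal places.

-0.854204

Method order is 1; weight 2^1 = 2.
Top: 2(-1.2941034405) − (-1.7340028565) = -0.8542040245
Divide by 2^1 − 1 = 1.
R = (-0.8542040245)/1 = -0.8542040245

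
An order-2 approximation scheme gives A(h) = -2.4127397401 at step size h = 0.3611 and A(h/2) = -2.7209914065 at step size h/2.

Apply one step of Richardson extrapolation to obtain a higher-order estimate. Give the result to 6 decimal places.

r = 2, so 2^r = 4.
4*(-2.7209914065) = -10.8839656260; subtract (-2.4127397401) → -8.4712258859
Denominator 4 − 1 = 3.
Result: -2.8237419620

-2.823742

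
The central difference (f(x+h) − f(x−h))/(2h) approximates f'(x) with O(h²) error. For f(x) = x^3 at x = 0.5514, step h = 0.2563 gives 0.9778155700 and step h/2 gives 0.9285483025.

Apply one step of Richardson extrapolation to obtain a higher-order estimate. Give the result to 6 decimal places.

Leading term ∝ h^2; use weight 4 = 2^2.
Top: 4(0.9285483025) − (0.9778155700) = 2.7363776400
Divide by 2^2 − 1 = 3.
So the Richardson estimate is 0.9121258800.

0.912126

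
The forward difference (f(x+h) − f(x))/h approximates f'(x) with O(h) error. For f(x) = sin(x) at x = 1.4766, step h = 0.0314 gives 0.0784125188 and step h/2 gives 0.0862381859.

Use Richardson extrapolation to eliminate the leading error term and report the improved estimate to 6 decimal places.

0.094064

Method order is 1; weight 2^1 = 2.
2×0.0862381859 = 0.1724763718; 0.1724763718 − 0.0784125188 = 0.0940638530
Extrapolated: 0.0940638530 / 1 = 0.0940638530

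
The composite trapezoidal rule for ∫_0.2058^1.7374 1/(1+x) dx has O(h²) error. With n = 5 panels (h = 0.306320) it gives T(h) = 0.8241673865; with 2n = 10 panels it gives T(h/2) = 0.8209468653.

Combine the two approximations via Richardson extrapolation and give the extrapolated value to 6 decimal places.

0.819873

r = 2, so 2^r = 4.
Weighted: 3.2837874612 − 0.8241673865 = 2.4596200747
R = 2.4596200747/3 = 0.8198733582
Gap between inputs: 3.221e-03; correction applied: −0.0010735071.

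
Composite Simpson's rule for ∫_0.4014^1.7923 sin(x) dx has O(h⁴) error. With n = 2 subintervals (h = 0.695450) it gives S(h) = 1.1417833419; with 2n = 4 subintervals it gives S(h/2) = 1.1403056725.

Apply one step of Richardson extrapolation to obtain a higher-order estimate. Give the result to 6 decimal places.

1.140207

Leading term ∝ h^4; use weight 16 = 2^4.
Numerator 16*A(h/2) − A(h) = 16*1.1403056725 − 1.1417833419 = 17.1031074181
Denominator 16 − 1 = 15.
(16*1.1403056725 − 1.1417833419)/(16 − 1) = 1.1402071612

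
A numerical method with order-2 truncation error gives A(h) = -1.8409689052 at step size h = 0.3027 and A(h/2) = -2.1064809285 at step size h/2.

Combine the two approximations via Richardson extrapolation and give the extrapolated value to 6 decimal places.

Order 2 gives 2^r = 4 and 2^r − 1 = 3.
4 × (-2.1064809285) − (-1.8409689052) = -6.5849548088
Denominator 4 − 1 = 3.
(4 × (-2.1064809285) − (-1.8409689052))/(4 − 1) = -2.1949849363

-2.194985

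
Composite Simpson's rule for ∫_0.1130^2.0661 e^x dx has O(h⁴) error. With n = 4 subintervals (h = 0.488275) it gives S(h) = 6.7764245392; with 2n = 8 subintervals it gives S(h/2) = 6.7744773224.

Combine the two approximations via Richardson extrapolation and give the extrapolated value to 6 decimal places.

6.774348

Order 4 gives 2^r = 16 and 2^r − 1 = 15.
16×6.7744773224 = 108.3916371584; subtract 6.7764245392 → 101.6152126192
Extrapolated: 101.6152126192 / 15 = 6.7743475079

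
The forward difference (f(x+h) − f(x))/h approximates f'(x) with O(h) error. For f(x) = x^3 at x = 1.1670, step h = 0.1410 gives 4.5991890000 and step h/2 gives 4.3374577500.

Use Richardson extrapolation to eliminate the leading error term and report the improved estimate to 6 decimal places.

4.075726

Order 1 gives 2^r = 2 and 2^r − 1 = 1.
A(h/2) − A(h) = 4.3374577500 − 4.5991890000 = -0.2617312500
Correction (A(h/2) − A(h))/(2 − 1) = (-0.2617312500)/1 = -0.2617312500
R = 4.3374577500 − 0.2617312500 = 4.0757265000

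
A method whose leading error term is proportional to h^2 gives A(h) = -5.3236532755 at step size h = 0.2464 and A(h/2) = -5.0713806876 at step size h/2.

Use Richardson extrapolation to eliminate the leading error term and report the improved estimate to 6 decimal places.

-4.987290

Error is O(h^2); halving h shrinks it by 2^2 = 4.
Top: 4(-5.0713806876) − (-5.3236532755) = -14.9618694749
(-14.9618694749) ÷ 3 = -4.9872898250
Gap between inputs: 2.523e-01; correction applied: +0.0840908626.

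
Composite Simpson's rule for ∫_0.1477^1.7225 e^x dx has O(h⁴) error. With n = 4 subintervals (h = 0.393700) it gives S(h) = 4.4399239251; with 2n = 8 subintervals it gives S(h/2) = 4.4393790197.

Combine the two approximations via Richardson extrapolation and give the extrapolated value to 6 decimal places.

Order 4 gives 2^r = 16 and 2^r − 1 = 15.
2^4 × A(h/2) = 71.0300643152; minus A(h) gives 66.5901403901.
(16 × 4.4393790197 − 4.4399239251)/(16 − 1) = 4.4393426927

4.439343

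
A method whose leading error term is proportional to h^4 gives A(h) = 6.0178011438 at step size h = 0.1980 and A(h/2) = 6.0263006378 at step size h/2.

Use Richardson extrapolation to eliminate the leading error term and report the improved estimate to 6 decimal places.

6.026867

Leading term ∝ h^4; use weight 16 = 2^4.
16*6.0263006378 − 6.0178011438 = 90.4030090610
(16*6.0263006378 − 6.0178011438)/(16 − 1) = 6.0268672707
Gap between inputs: 8.499e-03; correction applied: +0.0005666329.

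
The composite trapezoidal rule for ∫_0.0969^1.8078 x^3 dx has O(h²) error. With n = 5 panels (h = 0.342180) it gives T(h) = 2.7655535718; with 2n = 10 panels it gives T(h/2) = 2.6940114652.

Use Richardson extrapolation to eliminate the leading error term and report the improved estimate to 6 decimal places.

2.670164

Leading term ∝ h^2; use weight 4 = 2^2.
Top: 4(2.6940114652) − (2.7655535718) = 8.0104922890
Denominator 4 − 1 = 3.
So the Richardson estimate is 2.6701640963.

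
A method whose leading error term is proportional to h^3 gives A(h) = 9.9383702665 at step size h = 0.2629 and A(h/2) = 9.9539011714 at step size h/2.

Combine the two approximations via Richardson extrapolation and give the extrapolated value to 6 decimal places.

9.956120

Error is O(h^3); halving h shrinks it by 2^3 = 8.
Difference of the inputs: 9.9539011714 − 9.9383702665 = 0.0155309049
Divide by 2^3 − 1 = 7: 0.0155309049/7 = 0.0022187007
R = A(h/2) + (A(h/2) − A(h))/7 = 9.9539011714 + 0.0022187007 = 9.9561198721
Shift from A(h/2): +0.0022187007.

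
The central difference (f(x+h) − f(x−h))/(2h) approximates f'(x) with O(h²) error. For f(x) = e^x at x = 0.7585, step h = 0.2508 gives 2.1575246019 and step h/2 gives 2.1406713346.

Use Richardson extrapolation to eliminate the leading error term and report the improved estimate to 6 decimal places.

r = 2: numerator weight 4, denominator 3.
4×2.1406713346 = 8.5626853384; 8.5626853384 − 2.1575246019 = 6.4051607365
(4×2.1406713346 − 2.1575246019)/(4 − 1) = 2.1350535788
Shift from A(h/2): −0.0056177558.

2.135054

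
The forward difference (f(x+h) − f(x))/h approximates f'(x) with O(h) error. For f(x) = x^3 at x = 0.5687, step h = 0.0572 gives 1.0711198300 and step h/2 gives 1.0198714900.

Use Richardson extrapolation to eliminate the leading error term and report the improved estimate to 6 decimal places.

0.968623

Leading term ∝ h^1; use weight 2 = 2^1.
A(h/2) − A(h) = 1.0198714900 − 1.0711198300 = -0.0512483400
Divide by 2^1 − 1 = 1: (-0.0512483400)/1 = -0.0512483400
R = A(h/2) + (A(h/2) − A(h))/1 = 1.0198714900 − 0.0512483400 = 0.9686231500
Correction |R − A(h/2)| = 5.125e-02; gap |A(h/2) − A(h)| = 5.125e-02.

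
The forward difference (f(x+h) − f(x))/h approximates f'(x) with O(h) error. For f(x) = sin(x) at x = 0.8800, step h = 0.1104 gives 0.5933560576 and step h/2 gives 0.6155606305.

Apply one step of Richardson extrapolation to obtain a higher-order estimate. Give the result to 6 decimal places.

The method has order 1: 2^1 = 2.
2 × 0.6155606305 = 1.2311212610; subtract 0.5933560576 → 0.6377652034
Denominator 2 − 1 = 1.
0.6377652034 ÷ 1 = 0.6377652034
Shift from A(h/2): +0.0222045729.

0.637765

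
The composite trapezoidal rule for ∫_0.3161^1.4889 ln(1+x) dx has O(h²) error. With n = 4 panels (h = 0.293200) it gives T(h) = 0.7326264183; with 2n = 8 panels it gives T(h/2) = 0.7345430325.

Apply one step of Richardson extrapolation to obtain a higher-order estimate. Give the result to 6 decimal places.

0.735182

With r = 2 the leading error scales as h^2, so the weight is 2^2 = 4.
Top: 4(0.7345430325) − (0.7326264183) = 2.2055457117
Denominator 4 − 1 = 3.
(4×0.7345430325 − 0.7326264183)/(4 − 1) = 0.7351819039
Correction |R − A(h/2)| = 6.389e-04; gap |A(h/2) − A(h)| = 1.917e-03.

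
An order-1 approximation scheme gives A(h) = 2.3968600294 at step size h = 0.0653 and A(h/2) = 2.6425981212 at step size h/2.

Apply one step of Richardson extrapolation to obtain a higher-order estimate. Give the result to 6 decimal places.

2.888336

Method order is 1; weight 2^1 = 2.
2×2.6425981212 = 5.2851962424; subtract 2.3968600294 → 2.8883362130
Denominator 2 − 1 = 1.
2.8883362130 ÷ 1 = 2.8883362130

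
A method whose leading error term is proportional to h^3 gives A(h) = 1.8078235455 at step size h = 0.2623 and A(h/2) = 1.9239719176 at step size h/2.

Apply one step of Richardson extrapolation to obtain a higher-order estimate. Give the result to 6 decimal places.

1.940565

Method order is 3; weight 2^3 = 8.
2^3×A(h/2) = 15.3917753408; minus A(h) gives 13.5839517953.
13.5839517953 ÷ 7 = 1.9405645422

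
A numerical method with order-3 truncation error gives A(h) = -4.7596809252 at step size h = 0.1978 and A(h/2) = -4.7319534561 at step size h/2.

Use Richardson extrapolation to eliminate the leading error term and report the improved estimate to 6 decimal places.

-4.727992

Method order is 3; weight 2^3 = 8.
Weighted: (-37.8556276488) − (-4.7596809252) = -33.0959467236
Divide by 2^3 − 1 = 7.
Result: -4.7279923891
Gap between inputs: 2.773e-02; correction applied: +0.0039610670.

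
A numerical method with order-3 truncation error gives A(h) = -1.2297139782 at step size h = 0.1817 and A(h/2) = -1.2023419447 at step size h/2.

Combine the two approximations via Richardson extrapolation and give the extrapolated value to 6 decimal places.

-1.198432

Leading term ∝ h^3; use weight 8 = 2^3.
A(h/2) − A(h) = -1.2023419447 − (-1.2297139782) = 0.0273720335
Divide by 2^3 − 1 = 7: 0.0273720335/7 = 0.0039102905
R = -1.2023419447 + 0.0039102905 = -1.1984316542
Correction |R − A(h/2)| = 3.910e-03; gap |A(h/2) − A(h)| = 2.737e-02.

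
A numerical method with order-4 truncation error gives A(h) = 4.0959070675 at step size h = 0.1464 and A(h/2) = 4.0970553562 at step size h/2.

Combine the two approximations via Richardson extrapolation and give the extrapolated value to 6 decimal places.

4.097132

Order 4 gives 2^r = 16 and 2^r − 1 = 15.
Numerator 16·A(h/2) − A(h) = 16·4.0970553562 − 4.0959070675 = 61.4569786317
R = 61.4569786317/15 = 4.0971319088
Correction |R − A(h/2)| = 7.655e-05; gap |A(h/2) − A(h)| = 1.148e-03.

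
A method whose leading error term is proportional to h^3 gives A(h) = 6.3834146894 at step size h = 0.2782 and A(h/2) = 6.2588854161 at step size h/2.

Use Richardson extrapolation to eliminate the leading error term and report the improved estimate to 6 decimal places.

6.241096

With r = 3 the leading error scales as h^3, so the weight is 2^3 = 8.
8 × 6.2588854161 = 50.0710833288; subtract 6.3834146894 → 43.6876686394
Divide by 2^3 − 1 = 7.
So the Richardson estimate is 6.2410955199.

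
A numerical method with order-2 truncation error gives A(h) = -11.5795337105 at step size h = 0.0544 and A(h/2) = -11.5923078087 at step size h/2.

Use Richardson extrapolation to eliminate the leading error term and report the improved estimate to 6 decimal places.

r = 2: numerator weight 4, denominator 3.
4·(-11.5923078087) = -46.3692312348; (-46.3692312348) − (-11.5795337105) = -34.7896975243
(-34.7896975243) ÷ 3 = -11.5965658414
Shift from A(h/2): −0.0042580327.

-11.596566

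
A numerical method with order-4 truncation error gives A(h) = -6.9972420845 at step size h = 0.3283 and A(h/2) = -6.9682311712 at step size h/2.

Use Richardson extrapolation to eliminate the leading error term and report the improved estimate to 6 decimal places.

-6.966297

With r = 4 the leading error scales as h^4, so the weight is 2^4 = 16.
Top: 16(-6.9682311712) − (-6.9972420845) = -104.4944566547
Divide by 2^4 − 1 = 15.
So the Richardson estimate is -6.9662971103.
Gap between inputs: 2.901e-02; correction applied: +0.0019340609.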